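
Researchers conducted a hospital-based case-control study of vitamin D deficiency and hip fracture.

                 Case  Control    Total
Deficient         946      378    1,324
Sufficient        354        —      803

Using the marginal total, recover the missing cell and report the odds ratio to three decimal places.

3.174

The missing cell is in the unexposed row: 803 − 354 = 449.
So a = 946, b = 378, c = 354, d = 449.
OR = (a·d)/(b·c) = (946 × 449) / (378 × 354) = 424754 / 133812 = 3.17426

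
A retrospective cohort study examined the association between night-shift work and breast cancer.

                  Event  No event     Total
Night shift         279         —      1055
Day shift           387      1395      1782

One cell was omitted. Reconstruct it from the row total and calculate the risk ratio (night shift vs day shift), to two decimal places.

The missing cell is in the exposed row: 1055 − 279 = 776.
So a = 279, b = 776, c = 387, d = 1395.
RR = [a/(a+b)] / [c/(c+d)] = (279/1055) / (387/1782) = 0.26445/0.21717 = 1.21772

1.22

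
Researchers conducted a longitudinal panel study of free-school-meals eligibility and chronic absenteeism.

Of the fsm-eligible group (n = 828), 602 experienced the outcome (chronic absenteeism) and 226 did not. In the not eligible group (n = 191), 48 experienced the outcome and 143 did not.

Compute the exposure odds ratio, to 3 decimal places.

7.936

From the description: a = 602, b = 226, c = 48, d = 143.
OR = (a·d)/(b·c) = (602 × 143) / (226 × 48) = 86086 / 10848 = 7.93566
The odds of chronic absenteeism are about 7.94 times as high in the fsm-eligible group.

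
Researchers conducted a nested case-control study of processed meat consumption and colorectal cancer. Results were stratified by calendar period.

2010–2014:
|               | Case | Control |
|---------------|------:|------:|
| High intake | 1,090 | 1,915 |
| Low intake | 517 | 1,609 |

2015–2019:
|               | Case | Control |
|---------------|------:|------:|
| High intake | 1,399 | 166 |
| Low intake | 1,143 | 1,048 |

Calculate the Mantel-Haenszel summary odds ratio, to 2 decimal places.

OR_MH = Σ(aᵢdᵢ/nᵢ) / Σ(bᵢcᵢ/nᵢ), where nᵢ is the stratum total.
Stratum 1 (2010–2014): n = 5131; a·d/n = 1090·1609/5131 = 341.8067; b·c/n = 1915·517/5131 = 192.9556
Stratum 2 (2015–2019): n = 3756; a·d/n = 1399·1048/3756 = 390.3493; b·c/n = 166·1143/3756 = 50.5160
OR_MH = (341.8067 + 390.3493) / (192.9556 + 50.5160) = 732.1560 / 243.4715 = 3.00715

3.01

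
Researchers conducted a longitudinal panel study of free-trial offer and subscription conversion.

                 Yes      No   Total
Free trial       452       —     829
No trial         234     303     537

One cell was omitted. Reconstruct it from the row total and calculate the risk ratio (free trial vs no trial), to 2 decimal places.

The missing cell is in the exposed row: 829 − 452 = 377.
So a = 452, b = 377, c = 234, d = 303.
RR = [a/(a+b)] / [c/(c+d)] = (452/829) / (234/537) = 0.54524/0.43575 = 1.25124

1.25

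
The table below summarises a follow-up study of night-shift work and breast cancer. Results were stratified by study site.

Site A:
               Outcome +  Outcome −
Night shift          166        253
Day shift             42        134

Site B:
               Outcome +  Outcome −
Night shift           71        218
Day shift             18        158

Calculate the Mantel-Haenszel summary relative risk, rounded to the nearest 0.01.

1.86

RR_MH = Σ(aᵢ·n₀ᵢ/nᵢ) / Σ(cᵢ·n₁ᵢ/nᵢ), with n₁ᵢ = aᵢ+bᵢ (exposed), n₀ᵢ = cᵢ+dᵢ (unexposed), nᵢ = n₁ᵢ+n₀ᵢ.
Stratum 1 (Site A): n₁ = 419, n₀ = 176, n = 595; a·n₀/n = 166·176/595 = 49.1025; c·n₁/n = 42·419/595 = 29.5765
Stratum 2 (Site B): n₁ = 289, n₀ = 176, n = 465; a·n₀/n = 71·176/465 = 26.8731; c·n₁/n = 18·289/465 = 11.1871
RR_MH = (49.1025 + 26.8731) / (29.5765 + 11.1871) = 75.9756 / 40.7636 = 1.86381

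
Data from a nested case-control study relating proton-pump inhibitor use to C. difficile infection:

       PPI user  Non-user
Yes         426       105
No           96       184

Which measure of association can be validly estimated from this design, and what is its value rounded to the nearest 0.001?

Reading the table with exposure as columns: a = 426 (PPI user, case), b = 96 (PPI user, non-case), c = 105 (Non-user, case), d = 184.
This is a nested case-control study: participants were sampled on outcome status, so risks in the source population cannot be estimated directly — relative risk is not valid here. The odds ratio is the appropriate measure.
OR = (a·d)/(b·c) = (426 × 184) / (96 × 105) = 78384 / 10080 = 7.77619

7.776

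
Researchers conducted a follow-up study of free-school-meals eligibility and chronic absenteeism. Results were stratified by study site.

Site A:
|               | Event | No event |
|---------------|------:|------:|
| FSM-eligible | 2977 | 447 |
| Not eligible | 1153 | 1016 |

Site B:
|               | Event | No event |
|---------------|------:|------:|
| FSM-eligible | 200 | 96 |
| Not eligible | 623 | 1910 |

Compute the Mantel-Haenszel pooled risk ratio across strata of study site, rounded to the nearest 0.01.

1.73

RR_MH = Σ(aᵢ·n₀ᵢ/nᵢ) / Σ(cᵢ·n₁ᵢ/nᵢ), with n₁ᵢ = aᵢ+bᵢ (exposed), n₀ᵢ = cᵢ+dᵢ (unexposed), nᵢ = n₁ᵢ+n₀ᵢ.
Stratum 1 (Site A): n₁ = 3424, n₀ = 2169, n = 5593; a·n₀/n = 2977·2169/5593 = 1154.4990; c·n₁/n = 1153·3424/5593 = 705.8595
Stratum 2 (Site B): n₁ = 296, n₀ = 2533, n = 2829; a·n₀/n = 200·2533/2829 = 179.0739; c·n₁/n = 623·296/2829 = 65.1849
RR_MH = (1154.4990 + 179.0739) / (705.8595 + 65.1849) = 1333.5729 / 771.0443 = 1.72957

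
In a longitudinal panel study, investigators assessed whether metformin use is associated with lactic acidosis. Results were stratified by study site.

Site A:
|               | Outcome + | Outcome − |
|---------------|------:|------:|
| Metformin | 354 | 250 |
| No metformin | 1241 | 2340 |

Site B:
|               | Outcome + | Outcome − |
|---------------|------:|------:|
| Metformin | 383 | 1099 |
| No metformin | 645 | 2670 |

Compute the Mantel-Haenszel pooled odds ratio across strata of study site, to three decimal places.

1.853

OR_MH = Σ(aᵢdᵢ/nᵢ) / Σ(bᵢcᵢ/nᵢ), where nᵢ is the stratum total.
Stratum 1 (Site A): n = 4185; a·d/n = 354·2340/4185 = 197.9355; b·c/n = 250·1241/4185 = 74.1338
Stratum 2 (Site B): n = 4797; a·d/n = 383·2670/4797 = 213.1770; b·c/n = 1099·645/4797 = 147.7705
OR_MH = (197.9355 + 213.1770) / (74.1338 + 147.7705) = 411.1125 / 221.9043 = 1.85266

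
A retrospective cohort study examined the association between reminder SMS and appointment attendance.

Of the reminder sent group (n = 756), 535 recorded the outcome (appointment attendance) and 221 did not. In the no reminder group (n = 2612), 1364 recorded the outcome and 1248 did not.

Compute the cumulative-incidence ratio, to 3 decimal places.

1.355

From the description: a = 535, b = 221, c = 1364, d = 1248.
Risk in exposed = 535/756 = 0.70767; risk in unexposed = 1364/2612 = 0.52221.
RR = 0.70767 / 0.52221 = 1.35516
The risk among the exposed is 1.36 times that among the unexposed.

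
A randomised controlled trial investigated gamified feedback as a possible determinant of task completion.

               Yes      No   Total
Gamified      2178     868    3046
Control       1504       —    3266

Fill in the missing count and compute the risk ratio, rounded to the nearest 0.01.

The missing cell is in the unexposed row: 3266 − 1504 = 1762.
So a = 2178, b = 868, c = 1504, d = 1762.
RR = [a/(a+b)] / [c/(c+d)] = (2178/3046) / (1504/3266) = 0.71504/0.46050 = 1.55273

1.55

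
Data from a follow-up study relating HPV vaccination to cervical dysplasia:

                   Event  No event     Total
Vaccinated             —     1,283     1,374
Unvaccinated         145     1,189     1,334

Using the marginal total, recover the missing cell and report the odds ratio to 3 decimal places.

0.582

The missing cell is in the exposed row: 1374 − 1283 = 91.
So a = 91, b = 1283, c = 145, d = 1189.
OR = (a·d)/(b·c) = (91 × 1189) / (1283 × 145) = 108199 / 186035 = 0.58161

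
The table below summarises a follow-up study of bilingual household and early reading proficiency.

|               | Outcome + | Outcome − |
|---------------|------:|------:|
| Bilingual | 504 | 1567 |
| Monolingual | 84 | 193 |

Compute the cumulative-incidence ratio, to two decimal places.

0.80

Cells: a = 504, b = 1567, c = 84, d = 193.
Risk in exposed = 504/2071 = 0.24336; risk in unexposed = 84/277 = 0.30325.
RR = 0.24336 / 0.30325 = 0.80251
The risk is 20% lower among the exposed than among the unexposed.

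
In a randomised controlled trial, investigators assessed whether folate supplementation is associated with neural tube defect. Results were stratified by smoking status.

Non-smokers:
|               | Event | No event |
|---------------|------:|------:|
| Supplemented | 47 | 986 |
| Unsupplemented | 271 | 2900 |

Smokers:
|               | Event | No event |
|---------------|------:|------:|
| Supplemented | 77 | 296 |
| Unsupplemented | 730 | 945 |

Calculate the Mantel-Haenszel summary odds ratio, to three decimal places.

OR_MH = Σ(aᵢdᵢ/nᵢ) / Σ(bᵢcᵢ/nᵢ), where nᵢ is the stratum total.
Stratum 1 (Non-smokers): n = 4204; a·d/n = 47·2900/4204 = 32.4215; b·c/n = 986·271/4204 = 63.5599
Stratum 2 (Smokers): n = 2048; a·d/n = 77·945/2048 = 35.5298; b·c/n = 296·730/2048 = 105.5078
OR_MH = (32.4215 + 35.5298) / (63.5599 + 105.5078) = 67.9513 / 169.0678 = 0.40192

0.402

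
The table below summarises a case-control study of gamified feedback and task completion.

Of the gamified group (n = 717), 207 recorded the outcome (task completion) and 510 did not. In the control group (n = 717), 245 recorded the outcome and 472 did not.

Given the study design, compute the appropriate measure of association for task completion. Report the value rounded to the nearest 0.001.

From the description: a = 207, b = 510, c = 245, d = 472.
This is a case-control study: participants were sampled on outcome status, so risks in the source population cannot be estimated directly — relative risk is not valid here. The odds ratio is the appropriate measure.
OR = (a·d)/(b·c) = (207 × 472) / (510 × 245) = 97704 / 124950 = 0.78194

0.782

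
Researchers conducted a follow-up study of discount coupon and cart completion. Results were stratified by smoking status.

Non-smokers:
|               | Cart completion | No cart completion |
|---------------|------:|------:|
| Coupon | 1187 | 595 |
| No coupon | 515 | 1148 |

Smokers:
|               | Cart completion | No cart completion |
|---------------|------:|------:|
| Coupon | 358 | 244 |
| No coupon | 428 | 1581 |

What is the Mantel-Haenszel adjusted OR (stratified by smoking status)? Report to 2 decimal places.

OR_MH = Σ(aᵢdᵢ/nᵢ) / Σ(bᵢcᵢ/nᵢ), where nᵢ is the stratum total.
Stratum 1 (Non-smokers): n = 3445; a·d/n = 1187·1148/3445 = 395.5518; b·c/n = 595·515/3445 = 88.9478
Stratum 2 (Smokers): n = 2611; a·d/n = 358·1581/2611 = 216.7744; b·c/n = 244·428/2611 = 39.9969
OR_MH = (395.5518 + 216.7744) / (88.9478 + 39.9969) = 612.3262 / 128.9447 = 4.74875

4.75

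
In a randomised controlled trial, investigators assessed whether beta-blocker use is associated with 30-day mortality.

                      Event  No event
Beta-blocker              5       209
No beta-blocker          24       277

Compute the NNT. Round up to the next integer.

18

Risk in treated group = 5/214 = 0.02336; risk in control = 24/301 = 0.07973.
Absolute risk reduction = 0.07973 − 0.02336 = 0.05637
NNT = 1 / ARR = 1 / 0.05637 = 17.740 → round up → 18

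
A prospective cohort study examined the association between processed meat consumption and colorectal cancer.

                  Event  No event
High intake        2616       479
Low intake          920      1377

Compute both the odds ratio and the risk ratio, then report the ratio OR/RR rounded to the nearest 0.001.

3.873

Cells: a = 2616, b = 479, c = 920, d = 1377.
OR = (2616·1377)/(479·920) = 3602232/440680 = 8.17426
Risk in exposed = 2616/3095 = 0.84523; risk in unexposed = 920/2297 = 0.40052; RR = 2.11033
OR/RR = 8.17426 / 2.11033 = 3.87345
The outcome is not rare, so the OR lies further from 1 than the RR.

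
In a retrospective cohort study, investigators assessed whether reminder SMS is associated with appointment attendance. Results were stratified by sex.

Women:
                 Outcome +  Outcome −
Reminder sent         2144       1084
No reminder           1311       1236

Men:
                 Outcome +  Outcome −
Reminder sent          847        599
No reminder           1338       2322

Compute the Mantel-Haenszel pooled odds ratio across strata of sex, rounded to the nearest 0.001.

2.094

OR_MH = Σ(aᵢdᵢ/nᵢ) / Σ(bᵢcᵢ/nᵢ), where nᵢ is the stratum total.
Stratum 1 (Women): n = 5775; a·d/n = 2144·1236/5775 = 458.8717; b·c/n = 1084·1311/5775 = 246.0821
Stratum 2 (Men): n = 5106; a·d/n = 847·2322/5106 = 385.1810; b·c/n = 599·1338/5106 = 156.9647
OR_MH = (458.8717 + 385.1810) / (246.0821 + 156.9647) = 844.0527 / 403.0468 = 2.09418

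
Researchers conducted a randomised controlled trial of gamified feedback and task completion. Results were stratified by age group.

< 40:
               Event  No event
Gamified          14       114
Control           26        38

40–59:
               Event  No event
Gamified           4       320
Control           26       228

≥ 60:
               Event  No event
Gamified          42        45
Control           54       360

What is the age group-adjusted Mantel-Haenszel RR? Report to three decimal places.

0.996

RR_MH = Σ(aᵢ·n₀ᵢ/nᵢ) / Σ(cᵢ·n₁ᵢ/nᵢ), with n₁ᵢ = aᵢ+bᵢ (exposed), n₀ᵢ = cᵢ+dᵢ (unexposed), nᵢ = n₁ᵢ+n₀ᵢ.
Stratum 1 (< 40): n₁ = 128, n₀ = 64, n = 192; a·n₀/n = 14·64/192 = 4.6667; c·n₁/n = 26·128/192 = 17.3333
Stratum 2 (40–59): n₁ = 324, n₀ = 254, n = 578; a·n₀/n = 4·254/578 = 1.7578; c·n₁/n = 26·324/578 = 14.5744
Stratum 3 (≥ 60): n₁ = 87, n₀ = 414, n = 501; a·n₀/n = 42·414/501 = 34.7066; c·n₁/n = 54·87/501 = 9.3772
RR_MH = (4.6667 + 1.7578 + 34.7066) / (17.3333 + 14.5744 + 9.3772) = 41.1310 / 41.2850 = 0.99627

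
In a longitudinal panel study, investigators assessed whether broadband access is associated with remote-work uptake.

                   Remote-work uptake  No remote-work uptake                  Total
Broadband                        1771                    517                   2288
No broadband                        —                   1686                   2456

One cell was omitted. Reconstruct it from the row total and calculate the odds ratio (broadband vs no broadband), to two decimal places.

7.50

The missing cell is in the unexposed row: 2456 − 1686 = 770.
So a = 1771, b = 517, c = 770, d = 1686.
OR = (a·d)/(b·c) = (1771 × 1686) / (517 × 770) = 2985906 / 398090 = 7.50058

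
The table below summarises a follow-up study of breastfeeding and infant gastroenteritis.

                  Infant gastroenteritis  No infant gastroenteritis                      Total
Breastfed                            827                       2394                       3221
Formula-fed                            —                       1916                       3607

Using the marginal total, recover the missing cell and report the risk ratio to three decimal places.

The missing cell is in the unexposed row: 3607 − 1916 = 1691.
So a = 827, b = 2394, c = 1691, d = 1916.
RR = [a/(a+b)] / [c/(c+d)] = (827/3221) / (1691/3607) = 0.25675/0.46881 = 0.54767

0.548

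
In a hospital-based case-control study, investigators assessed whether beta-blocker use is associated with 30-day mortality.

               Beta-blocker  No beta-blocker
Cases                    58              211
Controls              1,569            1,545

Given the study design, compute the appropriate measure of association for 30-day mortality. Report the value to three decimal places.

0.271

Reading the table with exposure as columns: a = 58 (Beta-blocker, case), b = 1569 (Beta-blocker, non-case), c = 211 (No beta-blocker, case), d = 1545.
This is a hospital-based case-control study: participants were sampled on outcome status, so risks in the source population cannot be estimated directly — relative risk is not valid here. The odds ratio is the appropriate measure.
OR = (a·d)/(b·c) = (58 × 1545) / (1569 × 211) = 89610 / 331059 = 0.27068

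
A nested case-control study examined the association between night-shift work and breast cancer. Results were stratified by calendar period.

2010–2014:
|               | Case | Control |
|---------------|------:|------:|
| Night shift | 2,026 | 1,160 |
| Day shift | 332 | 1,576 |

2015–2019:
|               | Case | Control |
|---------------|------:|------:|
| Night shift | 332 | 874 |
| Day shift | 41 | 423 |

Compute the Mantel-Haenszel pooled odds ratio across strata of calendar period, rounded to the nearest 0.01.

7.32

OR_MH = Σ(aᵢdᵢ/nᵢ) / Σ(bᵢcᵢ/nᵢ), where nᵢ is the stratum total.
Stratum 1 (2010–2014): n = 5094; a·d/n = 2026·1576/5094 = 626.8112; b·c/n = 1160·332/5094 = 75.6027
Stratum 2 (2015–2019): n = 1670; a·d/n = 332·423/1670 = 84.0934; b·c/n = 874·41/1670 = 21.4575
OR_MH = (626.8112 + 84.0934) / (75.6027 + 21.4575) = 710.9046 / 97.0602 = 7.32437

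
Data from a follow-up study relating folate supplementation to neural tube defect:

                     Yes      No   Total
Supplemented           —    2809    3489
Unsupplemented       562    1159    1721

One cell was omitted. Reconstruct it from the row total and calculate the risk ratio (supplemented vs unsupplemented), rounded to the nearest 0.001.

The missing cell is in the exposed row: 3489 − 2809 = 680.
So a = 680, b = 2809, c = 562, d = 1159.
RR = [a/(a+b)] / [c/(c+d)] = (680/3489) / (562/1721) = 0.19490/0.32655 = 0.59683

0.597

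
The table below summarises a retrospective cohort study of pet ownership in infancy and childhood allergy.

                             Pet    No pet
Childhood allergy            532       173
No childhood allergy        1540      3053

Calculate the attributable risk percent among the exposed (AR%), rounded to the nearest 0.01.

Reading the table with exposure as columns: a = 532 (Pet, case), b = 1540 (Pet, non-case), c = 173 (No pet, case), d = 3053.
Risk in exposed = 532/2072 = 0.25676; risk in unexposed = 173/3226 = 0.05363.
RR = 0.25676/0.05363 = 4.78785
AR% = (RR − 1)/RR × 100 = (4.78785 − 1)/4.78785 × 100 = 79.1138%

79.11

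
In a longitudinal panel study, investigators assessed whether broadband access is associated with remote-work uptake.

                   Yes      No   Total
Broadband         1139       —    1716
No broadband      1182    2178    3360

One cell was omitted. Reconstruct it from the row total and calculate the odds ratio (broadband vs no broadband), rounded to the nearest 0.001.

3.637

The missing cell is in the exposed row: 1716 − 1139 = 577.
So a = 1139, b = 577, c = 1182, d = 2178.
OR = (a·d)/(b·c) = (1139 × 2178) / (577 × 1182) = 2480742 / 682014 = 3.63738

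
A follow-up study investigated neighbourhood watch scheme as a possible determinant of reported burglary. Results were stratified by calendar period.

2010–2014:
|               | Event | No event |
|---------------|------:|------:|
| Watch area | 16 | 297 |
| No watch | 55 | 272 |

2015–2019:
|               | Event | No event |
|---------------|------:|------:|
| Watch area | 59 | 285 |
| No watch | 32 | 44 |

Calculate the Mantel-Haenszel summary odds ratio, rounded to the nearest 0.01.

OR_MH = Σ(aᵢdᵢ/nᵢ) / Σ(bᵢcᵢ/nᵢ), where nᵢ is the stratum total.
Stratum 1 (2010–2014): n = 640; a·d/n = 16·272/640 = 6.8000; b·c/n = 297·55/640 = 25.5234
Stratum 2 (2015–2019): n = 420; a·d/n = 59·44/420 = 6.1810; b·c/n = 285·32/420 = 21.7143
OR_MH = (6.8000 + 6.1810) / (25.5234 + 21.7143) = 12.9810 / 47.2377 = 0.27480

0.27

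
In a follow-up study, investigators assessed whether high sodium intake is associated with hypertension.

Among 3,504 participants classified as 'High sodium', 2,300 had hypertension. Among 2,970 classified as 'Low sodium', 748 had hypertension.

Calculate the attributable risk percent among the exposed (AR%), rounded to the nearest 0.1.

From the description: a = 2300, b = 1204, c = 748, d = 2222.
Risk in exposed = 2300/3504 = 0.65639; risk in unexposed = 748/2970 = 0.25185.
RR = 0.65639/0.25185 = 2.60627
AR% = (RR − 1)/RR × 100 = (2.60627 − 1)/2.60627 × 100 = 61.6309%

61.6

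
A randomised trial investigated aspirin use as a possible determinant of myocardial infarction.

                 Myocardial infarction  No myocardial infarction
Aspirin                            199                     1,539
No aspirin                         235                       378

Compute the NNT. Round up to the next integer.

4

Risk in treated group = 199/1738 = 0.11450; risk in control = 235/613 = 0.38336.
Absolute risk reduction = 0.38336 − 0.11450 = 0.26886
NNT = 1 / ARR = 1 / 0.26886 = 3.719 → round up → 4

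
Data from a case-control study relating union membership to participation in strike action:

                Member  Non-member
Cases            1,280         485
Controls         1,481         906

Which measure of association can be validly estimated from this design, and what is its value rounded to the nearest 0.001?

Reading the table with exposure as columns: a = 1280 (Member, case), b = 1481 (Member, non-case), c = 485 (Non-member, case), d = 906.
This is a case-control study: participants were sampled on outcome status, so risks in the source population cannot be estimated directly — relative risk is not valid here. The odds ratio is the appropriate measure.
OR = (a·d)/(b·c) = (1280 × 906) / (1481 × 485) = 1159680 / 718285 = 1.61451

1.615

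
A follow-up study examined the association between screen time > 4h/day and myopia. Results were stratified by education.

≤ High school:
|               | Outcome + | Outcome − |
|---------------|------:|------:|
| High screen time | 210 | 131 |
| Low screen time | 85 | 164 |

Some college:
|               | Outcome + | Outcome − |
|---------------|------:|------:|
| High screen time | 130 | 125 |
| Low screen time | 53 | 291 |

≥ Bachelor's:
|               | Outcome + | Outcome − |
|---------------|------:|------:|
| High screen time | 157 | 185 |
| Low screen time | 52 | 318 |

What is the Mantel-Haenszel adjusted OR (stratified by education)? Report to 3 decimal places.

OR_MH = Σ(aᵢdᵢ/nᵢ) / Σ(bᵢcᵢ/nᵢ), where nᵢ is the stratum total.
Stratum 1 (≤ High school): n = 590; a·d/n = 210·164/590 = 58.3729; b·c/n = 131·85/590 = 18.8729
Stratum 2 (Some college): n = 599; a·d/n = 130·291/599 = 63.1553; b·c/n = 125·53/599 = 11.0601
Stratum 3 (≥ Bachelor's): n = 712; a·d/n = 157·318/712 = 70.1208; b·c/n = 185·52/712 = 13.5112
OR_MH = (58.3729 + 63.1553 + 70.1208) / (18.8729 + 11.0601 + 13.5112) = 191.6489 / 43.4442 = 4.41138

4.411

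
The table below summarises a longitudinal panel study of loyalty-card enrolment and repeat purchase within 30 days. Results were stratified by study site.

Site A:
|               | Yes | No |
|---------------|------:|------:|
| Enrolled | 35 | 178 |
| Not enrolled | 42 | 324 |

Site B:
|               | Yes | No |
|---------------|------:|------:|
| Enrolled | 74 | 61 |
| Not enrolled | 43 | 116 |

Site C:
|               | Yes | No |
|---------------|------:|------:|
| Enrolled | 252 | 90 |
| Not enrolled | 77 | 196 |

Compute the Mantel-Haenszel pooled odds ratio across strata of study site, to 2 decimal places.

3.90

OR_MH = Σ(aᵢdᵢ/nᵢ) / Σ(bᵢcᵢ/nᵢ), where nᵢ is the stratum total.
Stratum 1 (Site A): n = 579; a·d/n = 35·324/579 = 19.5855; b·c/n = 178·42/579 = 12.9119
Stratum 2 (Site B): n = 294; a·d/n = 74·116/294 = 29.1973; b·c/n = 61·43/294 = 8.9218
Stratum 3 (Site C): n = 615; a·d/n = 252·196/615 = 80.3122; b·c/n = 90·77/615 = 11.2683
OR_MH = (19.5855 + 29.1973 + 80.3122) / (12.9119 + 8.9218 + 11.2683) = 129.0950 / 33.1020 = 3.89992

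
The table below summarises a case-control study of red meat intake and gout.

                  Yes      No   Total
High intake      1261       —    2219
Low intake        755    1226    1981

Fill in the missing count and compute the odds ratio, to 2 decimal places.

2.14

The missing cell is in the exposed row: 2219 − 1261 = 958.
So a = 1261, b = 958, c = 755, d = 1226.
OR = (a·d)/(b·c) = (1261 × 1226) / (958 × 755) = 1545986 / 723290 = 2.13744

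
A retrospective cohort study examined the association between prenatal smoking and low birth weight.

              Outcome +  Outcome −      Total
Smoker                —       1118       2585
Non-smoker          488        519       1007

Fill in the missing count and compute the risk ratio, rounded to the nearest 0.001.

The missing cell is in the exposed row: 2585 − 1118 = 1467.
So a = 1467, b = 1118, c = 488, d = 519.
RR = [a/(a+b)] / [c/(c+d)] = (1467/2585) / (488/1007) = 0.56750/0.48461 = 1.17106

1.171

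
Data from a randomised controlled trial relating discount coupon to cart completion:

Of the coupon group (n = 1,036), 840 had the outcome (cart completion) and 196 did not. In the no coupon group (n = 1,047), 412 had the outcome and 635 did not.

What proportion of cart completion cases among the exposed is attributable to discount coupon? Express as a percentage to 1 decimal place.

51.5

From the description: a = 840, b = 196, c = 412, d = 635.
Risk in exposed = 840/1036 = 0.81081; risk in unexposed = 412/1047 = 0.39351.
RR = 0.81081/0.39351 = 2.06048
AR% = (RR − 1)/RR × 100 = (2.06048 − 1)/2.06048 × 100 = 51.4677%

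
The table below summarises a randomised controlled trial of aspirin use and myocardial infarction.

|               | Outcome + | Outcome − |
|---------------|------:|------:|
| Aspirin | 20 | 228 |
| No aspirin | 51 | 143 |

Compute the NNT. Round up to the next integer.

6

Risk in treated group = 20/248 = 0.08065; risk in control = 51/194 = 0.26289.
Absolute risk reduction = 0.26289 − 0.08065 = 0.18224
NNT = 1 / ARR = 1 / 0.18224 = 5.487 → round up → 6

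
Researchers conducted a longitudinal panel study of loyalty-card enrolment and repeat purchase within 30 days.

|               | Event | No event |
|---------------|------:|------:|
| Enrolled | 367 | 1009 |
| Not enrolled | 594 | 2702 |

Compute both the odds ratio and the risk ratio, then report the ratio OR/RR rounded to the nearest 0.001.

Cells: a = 367, b = 1009, c = 594, d = 2702.
OR = (367·2702)/(1009·594) = 991634/599346 = 1.65453
Risk in exposed = 367/1376 = 0.26672; risk in unexposed = 594/3296 = 0.18022; RR = 1.47995
OR/RR = 1.65453 / 1.47995 = 1.11796
The outcome is not rare, so the OR lies further from 1 than the RR.

1.118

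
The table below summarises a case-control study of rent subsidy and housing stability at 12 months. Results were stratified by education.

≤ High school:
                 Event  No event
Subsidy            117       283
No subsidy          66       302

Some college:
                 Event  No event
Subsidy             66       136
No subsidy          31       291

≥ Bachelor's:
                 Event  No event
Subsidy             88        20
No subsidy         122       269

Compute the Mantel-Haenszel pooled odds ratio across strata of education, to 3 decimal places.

OR_MH = Σ(aᵢdᵢ/nᵢ) / Σ(bᵢcᵢ/nᵢ), where nᵢ is the stratum total.
Stratum 1 (≤ High school): n = 768; a·d/n = 117·302/768 = 46.0078; b·c/n = 283·66/768 = 24.3203
Stratum 2 (Some college): n = 524; a·d/n = 66·291/524 = 36.6527; b·c/n = 136·31/524 = 8.0458
Stratum 3 (≥ Bachelor's): n = 499; a·d/n = 88·269/499 = 47.4389; b·c/n = 20·122/499 = 4.8898
OR_MH = (46.0078 + 36.6527 + 47.4389) / (24.3203 + 8.0458 + 4.8898) = 130.0994 / 37.2559 = 3.49205

3.492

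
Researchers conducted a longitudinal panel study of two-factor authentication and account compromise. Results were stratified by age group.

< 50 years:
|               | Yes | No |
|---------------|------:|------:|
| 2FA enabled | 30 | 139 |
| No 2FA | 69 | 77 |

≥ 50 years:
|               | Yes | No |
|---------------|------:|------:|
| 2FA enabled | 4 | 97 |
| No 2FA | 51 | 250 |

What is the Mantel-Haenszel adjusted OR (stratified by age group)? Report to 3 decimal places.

OR_MH = Σ(aᵢdᵢ/nᵢ) / Σ(bᵢcᵢ/nᵢ), where nᵢ is the stratum total.
Stratum 1 (< 50 years): n = 315; a·d/n = 30·77/315 = 7.3333; b·c/n = 139·69/315 = 30.4476
Stratum 2 (≥ 50 years): n = 402; a·d/n = 4·250/402 = 2.4876; b·c/n = 97·51/402 = 12.3060
OR_MH = (7.3333 + 2.4876) / (30.4476 + 12.3060) = 9.8209 / 42.7536 = 0.22971

0.230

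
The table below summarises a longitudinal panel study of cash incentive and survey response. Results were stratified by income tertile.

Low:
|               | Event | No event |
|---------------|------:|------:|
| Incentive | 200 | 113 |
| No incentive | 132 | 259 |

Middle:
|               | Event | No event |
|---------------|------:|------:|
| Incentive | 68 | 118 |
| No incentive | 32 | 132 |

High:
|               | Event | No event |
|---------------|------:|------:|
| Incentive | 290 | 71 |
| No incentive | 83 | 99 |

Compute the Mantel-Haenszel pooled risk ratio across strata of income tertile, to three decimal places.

RR_MH = Σ(aᵢ·n₀ᵢ/nᵢ) / Σ(cᵢ·n₁ᵢ/nᵢ), with n₁ᵢ = aᵢ+bᵢ (exposed), n₀ᵢ = cᵢ+dᵢ (unexposed), nᵢ = n₁ᵢ+n₀ᵢ.
Stratum 1 (Low): n₁ = 313, n₀ = 391, n = 704; a·n₀/n = 200·391/704 = 111.0795; c·n₁/n = 132·313/704 = 58.6875
Stratum 2 (Middle): n₁ = 186, n₀ = 164, n = 350; a·n₀/n = 68·164/350 = 31.8629; c·n₁/n = 32·186/350 = 17.0057
Stratum 3 (High): n₁ = 361, n₀ = 182, n = 543; a·n₀/n = 290·182/543 = 97.2007; c·n₁/n = 83·361/543 = 55.1805
RR_MH = (111.0795 + 31.8629 + 97.2007) / (58.6875 + 17.0057 + 55.1805) = 240.1431 / 130.8737 = 1.83492

1.835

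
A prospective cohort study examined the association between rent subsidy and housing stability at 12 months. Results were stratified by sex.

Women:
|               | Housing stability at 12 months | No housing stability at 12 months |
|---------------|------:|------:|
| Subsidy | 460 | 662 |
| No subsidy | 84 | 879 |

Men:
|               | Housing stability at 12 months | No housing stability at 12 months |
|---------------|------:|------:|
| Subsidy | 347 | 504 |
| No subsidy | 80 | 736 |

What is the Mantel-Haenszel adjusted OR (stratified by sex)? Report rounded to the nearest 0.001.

OR_MH = Σ(aᵢdᵢ/nᵢ) / Σ(bᵢcᵢ/nᵢ), where nᵢ is the stratum total.
Stratum 1 (Women): n = 2085; a·d/n = 460·879/2085 = 193.9281; b·c/n = 662·84/2085 = 26.6705
Stratum 2 (Men): n = 1667; a·d/n = 347·736/1667 = 153.2046; b·c/n = 504·80/1667 = 24.1872
OR_MH = (193.9281 + 153.2046) / (26.6705 + 24.1872) = 347.1326 / 50.8577 = 6.82557

6.826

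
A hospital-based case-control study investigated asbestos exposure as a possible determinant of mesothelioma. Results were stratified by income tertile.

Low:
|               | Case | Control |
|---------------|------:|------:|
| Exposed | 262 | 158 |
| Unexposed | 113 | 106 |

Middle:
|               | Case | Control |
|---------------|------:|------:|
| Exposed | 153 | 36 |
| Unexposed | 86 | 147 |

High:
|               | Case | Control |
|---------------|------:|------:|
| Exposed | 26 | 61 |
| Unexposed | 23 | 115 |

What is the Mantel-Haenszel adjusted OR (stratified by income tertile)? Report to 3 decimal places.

OR_MH = Σ(aᵢdᵢ/nᵢ) / Σ(bᵢcᵢ/nᵢ), where nᵢ is the stratum total.
Stratum 1 (Low): n = 639; a·d/n = 262·106/639 = 43.4617; b·c/n = 158·113/639 = 27.9405
Stratum 2 (Middle): n = 422; a·d/n = 153·147/422 = 53.2962; b·c/n = 36·86/422 = 7.3365
Stratum 3 (High): n = 225; a·d/n = 26·115/225 = 13.2889; b·c/n = 61·23/225 = 6.2356
OR_MH = (43.4617 + 53.2962 + 13.2889) / (27.9405 + 7.3365 + 6.2356) = 110.0468 / 41.5126 = 2.65093

2.651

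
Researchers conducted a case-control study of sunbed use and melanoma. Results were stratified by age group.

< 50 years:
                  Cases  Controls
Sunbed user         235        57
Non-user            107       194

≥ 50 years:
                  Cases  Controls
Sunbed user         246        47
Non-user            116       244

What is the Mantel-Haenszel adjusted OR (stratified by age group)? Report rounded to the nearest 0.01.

9.06

OR_MH = Σ(aᵢdᵢ/nᵢ) / Σ(bᵢcᵢ/nᵢ), where nᵢ is the stratum total.
Stratum 1 (< 50 years): n = 593; a·d/n = 235·194/593 = 76.8803; b·c/n = 57·107/593 = 10.2850
Stratum 2 (≥ 50 years): n = 653; a·d/n = 246·244/653 = 91.9204; b·c/n = 47·116/653 = 8.3492
OR_MH = (76.8803 + 91.9204) / (10.2850 + 8.3492) = 168.8006 / 18.6341 = 9.05867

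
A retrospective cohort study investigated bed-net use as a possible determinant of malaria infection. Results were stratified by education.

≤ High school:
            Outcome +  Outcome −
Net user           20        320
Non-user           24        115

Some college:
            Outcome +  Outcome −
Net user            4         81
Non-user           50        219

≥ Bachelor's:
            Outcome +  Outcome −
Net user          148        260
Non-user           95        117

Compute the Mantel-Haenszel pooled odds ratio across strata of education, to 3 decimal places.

0.523

OR_MH = Σ(aᵢdᵢ/nᵢ) / Σ(bᵢcᵢ/nᵢ), where nᵢ is the stratum total.
Stratum 1 (≤ High school): n = 479; a·d/n = 20·115/479 = 4.8017; b·c/n = 320·24/479 = 16.0334
Stratum 2 (Some college): n = 354; a·d/n = 4·219/354 = 2.4746; b·c/n = 81·50/354 = 11.4407
Stratum 3 (≥ Bachelor's): n = 620; a·d/n = 148·117/620 = 27.9290; b·c/n = 260·95/620 = 39.8387
OR_MH = (4.8017 + 2.4746 + 27.9290) / (16.0334 + 11.4407 + 39.8387) = 35.2053 / 67.3128 = 0.52301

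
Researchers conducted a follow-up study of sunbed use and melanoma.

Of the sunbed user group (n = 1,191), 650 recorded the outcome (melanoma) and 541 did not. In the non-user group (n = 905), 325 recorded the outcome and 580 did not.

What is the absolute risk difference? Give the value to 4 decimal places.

From the description: a = 650, b = 541, c = 325, d = 580.
Risk in exposed = 650/1191 = 0.545760; risk in unexposed = 325/905 = 0.359116.
Risk difference = 0.545760 − 0.359116 = 0.186644

0.1866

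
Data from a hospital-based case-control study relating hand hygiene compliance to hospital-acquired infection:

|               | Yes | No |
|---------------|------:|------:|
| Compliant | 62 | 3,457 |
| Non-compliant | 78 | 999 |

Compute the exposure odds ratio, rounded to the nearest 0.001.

Cells: a = 62, b = 3457, c = 78, d = 999.
OR = (a·d)/(b·c) = (62 × 999) / (3457 × 78) = 61938 / 269646 = 0.22970
Exposure is associated with lower odds of hospital-acquired infection (OR = 0.23 < 1).

0.230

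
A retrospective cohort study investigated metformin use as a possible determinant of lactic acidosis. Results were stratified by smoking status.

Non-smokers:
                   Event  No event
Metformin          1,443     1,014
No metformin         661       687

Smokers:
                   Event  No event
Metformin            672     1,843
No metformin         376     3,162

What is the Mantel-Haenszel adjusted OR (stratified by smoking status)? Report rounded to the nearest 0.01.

2.10

OR_MH = Σ(aᵢdᵢ/nᵢ) / Σ(bᵢcᵢ/nᵢ), where nᵢ is the stratum total.
Stratum 1 (Non-smokers): n = 3805; a·d/n = 1443·687/3805 = 260.5364; b·c/n = 1014·661/3805 = 176.1509
Stratum 2 (Smokers): n = 6053; a·d/n = 672·3162/6053 = 351.0431; b·c/n = 1843·376/6053 = 114.4834
OR_MH = (260.5364 + 351.0431) / (176.1509 + 114.4834) = 611.5795 / 290.6343 = 2.10429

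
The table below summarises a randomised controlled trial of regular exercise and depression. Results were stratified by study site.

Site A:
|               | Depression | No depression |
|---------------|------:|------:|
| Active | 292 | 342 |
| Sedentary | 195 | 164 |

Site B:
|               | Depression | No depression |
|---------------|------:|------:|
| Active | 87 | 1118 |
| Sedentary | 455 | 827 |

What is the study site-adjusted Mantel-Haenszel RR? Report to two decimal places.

RR_MH = Σ(aᵢ·n₀ᵢ/nᵢ) / Σ(cᵢ·n₁ᵢ/nᵢ), with n₁ᵢ = aᵢ+bᵢ (exposed), n₀ᵢ = cᵢ+dᵢ (unexposed), nᵢ = n₁ᵢ+n₀ᵢ.
Stratum 1 (Site A): n₁ = 634, n₀ = 359, n = 993; a·n₀/n = 292·359/993 = 105.5670; c·n₁/n = 195·634/993 = 124.5015
Stratum 2 (Site B): n₁ = 1205, n₀ = 1282, n = 2487; a·n₀/n = 87·1282/2487 = 44.8468; c·n₁/n = 455·1205/2487 = 220.4564
RR_MH = (105.5670 + 44.8468) / (124.5015 + 220.4564) = 150.4138 / 344.9579 = 0.43604

0.44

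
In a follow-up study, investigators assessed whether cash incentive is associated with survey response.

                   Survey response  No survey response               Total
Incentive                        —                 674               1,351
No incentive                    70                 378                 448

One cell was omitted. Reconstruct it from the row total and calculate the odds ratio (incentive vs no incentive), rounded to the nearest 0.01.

The missing cell is in the exposed row: 1351 − 674 = 677.
So a = 677, b = 674, c = 70, d = 378.
OR = (a·d)/(b·c) = (677 × 378) / (674 × 70) = 255906 / 47180 = 5.42404

5.42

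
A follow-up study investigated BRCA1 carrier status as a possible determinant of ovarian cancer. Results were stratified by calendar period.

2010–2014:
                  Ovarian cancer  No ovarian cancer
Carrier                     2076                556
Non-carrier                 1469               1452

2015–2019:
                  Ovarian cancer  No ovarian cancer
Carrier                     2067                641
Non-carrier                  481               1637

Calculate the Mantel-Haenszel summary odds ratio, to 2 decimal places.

5.90

OR_MH = Σ(aᵢdᵢ/nᵢ) / Σ(bᵢcᵢ/nᵢ), where nᵢ is the stratum total.
Stratum 1 (2010–2014): n = 5553; a·d/n = 2076·1452/5553 = 542.8331; b·c/n = 556·1469/5553 = 147.0852
Stratum 2 (2015–2019): n = 4826; a·d/n = 2067·1637/4826 = 701.1353; b·c/n = 641·481/4826 = 63.8875
OR_MH = (542.8331 + 701.1353) / (147.0852 + 63.8875) = 1243.9684 / 210.9727 = 5.89635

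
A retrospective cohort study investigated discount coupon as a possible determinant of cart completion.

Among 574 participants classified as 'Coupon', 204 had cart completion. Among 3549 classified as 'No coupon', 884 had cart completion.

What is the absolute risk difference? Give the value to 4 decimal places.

From the description: a = 204, b = 370, c = 884, d = 2665.
Risk in exposed = 204/574 = 0.355401; risk in unexposed = 884/3549 = 0.249084.
Risk difference = 0.355401 − 0.249084 = 0.106316

0.1063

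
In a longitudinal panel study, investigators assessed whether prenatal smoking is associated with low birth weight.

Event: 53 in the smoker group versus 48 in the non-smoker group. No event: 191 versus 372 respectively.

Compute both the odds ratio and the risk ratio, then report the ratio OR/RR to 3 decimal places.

1.131

From the description: a = 53, b = 191, c = 48, d = 372.
OR = (53·372)/(191·48) = 19716/9168 = 2.15052
Risk in exposed = 53/244 = 0.21721; risk in unexposed = 48/420 = 0.11429; RR = 1.90061
OR/RR = 2.15052 / 1.90061 = 1.13149
The outcome is not rare, so the OR lies further from 1 than the RR.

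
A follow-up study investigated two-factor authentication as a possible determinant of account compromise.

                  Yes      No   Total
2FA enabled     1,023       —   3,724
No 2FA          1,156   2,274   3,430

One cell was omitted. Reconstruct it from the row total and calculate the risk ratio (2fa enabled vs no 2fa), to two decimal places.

0.82

The missing cell is in the exposed row: 3724 − 1023 = 2701.
So a = 1023, b = 2701, c = 1156, d = 2274.
RR = [a/(a+b)] / [c/(c+d)] = (1023/3724) / (1156/3430) = 0.27470/0.33703 = 0.81508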